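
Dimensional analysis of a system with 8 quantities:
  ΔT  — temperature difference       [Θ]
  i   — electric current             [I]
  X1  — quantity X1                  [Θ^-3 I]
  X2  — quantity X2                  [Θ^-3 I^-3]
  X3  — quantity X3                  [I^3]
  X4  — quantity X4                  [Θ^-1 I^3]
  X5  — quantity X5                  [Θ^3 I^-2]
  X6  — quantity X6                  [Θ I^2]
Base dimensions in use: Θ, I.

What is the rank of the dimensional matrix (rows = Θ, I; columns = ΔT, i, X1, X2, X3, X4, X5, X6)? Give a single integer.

Dimensional matrix (Θ×I by ΔT×i×X1×X2×X3×X4×X5×X6):
  Θ: [ 1  0 -3 -3  0 -1  3  1]
  I: [ 0  1  1 -3  3  3 -2  2]
RREF → pivots at {ΔT,i} ⇒ r = 2

2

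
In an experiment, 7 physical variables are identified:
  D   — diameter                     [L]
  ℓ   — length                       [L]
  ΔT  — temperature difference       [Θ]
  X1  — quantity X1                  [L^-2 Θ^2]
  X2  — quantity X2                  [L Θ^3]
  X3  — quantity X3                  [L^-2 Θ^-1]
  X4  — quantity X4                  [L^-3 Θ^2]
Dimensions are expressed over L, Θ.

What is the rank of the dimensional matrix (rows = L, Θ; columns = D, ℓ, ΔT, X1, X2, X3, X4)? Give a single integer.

2

Write exponents as rows L,Θ / cols D,ℓ,ΔT,X1,X2,X3,X4:
  L: [ 1  1  0 -2  1 -2 -3]
  Θ: [ 0  0  1  2  3 -1  2]
Row reduction gives pivot columns D,ΔT; rank = 2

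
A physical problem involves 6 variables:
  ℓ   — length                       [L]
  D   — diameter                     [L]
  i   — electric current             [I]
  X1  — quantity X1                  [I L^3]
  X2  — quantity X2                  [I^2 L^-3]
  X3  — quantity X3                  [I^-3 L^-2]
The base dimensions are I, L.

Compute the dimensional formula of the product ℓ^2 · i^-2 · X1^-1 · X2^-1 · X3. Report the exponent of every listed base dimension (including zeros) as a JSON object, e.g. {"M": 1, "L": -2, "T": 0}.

{"I": -8, "L": 0}

Dimensional matrix (I×L by ℓ×D×i×X1×X2×X3):
  I: [ 0  0  1  1  2 -3]
  L: [ 1  1  0  3 -3 -2]
  [I]: (2)·0+(-2)·1+(-1)·1+(-1)·2+(1)·-3 = -8
  [L]: (2)·1+(-2)·0+(-1)·3+(-1)·-3+(1)·-2 = 0
⇒ I^-8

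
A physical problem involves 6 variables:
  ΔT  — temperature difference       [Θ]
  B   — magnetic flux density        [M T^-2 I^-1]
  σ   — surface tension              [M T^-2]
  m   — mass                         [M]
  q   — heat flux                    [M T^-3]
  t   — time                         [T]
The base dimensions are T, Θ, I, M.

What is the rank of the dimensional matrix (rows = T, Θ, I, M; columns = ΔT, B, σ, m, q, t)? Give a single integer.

4

Dimensional matrix (T×Θ×I×M by ΔT×B×σ×m×q×t):
  T: [ 0 -2 -2  0 -3  1]
  Θ: [ 1  0  0  0  0  0]
  I: [ 0 -1  0  0  0  0]
  M: [ 0  1  1  1  1  0]
Echelon form has 4 nonzero rows (pivots: ΔT,B,σ,m)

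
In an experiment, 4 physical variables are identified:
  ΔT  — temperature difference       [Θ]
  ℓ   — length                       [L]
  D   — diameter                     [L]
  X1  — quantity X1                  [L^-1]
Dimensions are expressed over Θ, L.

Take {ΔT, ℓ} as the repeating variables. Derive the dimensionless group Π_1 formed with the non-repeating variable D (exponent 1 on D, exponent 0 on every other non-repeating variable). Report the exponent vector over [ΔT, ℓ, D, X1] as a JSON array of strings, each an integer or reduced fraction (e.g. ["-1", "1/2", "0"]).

Exponent matrix [Θ,L] × [ΔT,ℓ,D,X1]:
  Θ: [ 1  0  0  0]
  L: [ 0  1  1 -1]
RREF → pivots at {ΔT,ℓ} ⇒ r = 2
Pivot set = {ΔT,ℓ}, free = {D,X1}
RREF:
  r0: [   1    0    0    0]
  r1: [   0    1    1   -1]
Fix exponent of D at 1, X1 at 0; solve each RREF row for its pivot's exponent:
  r0: exp(ΔT) + (0)·1 = 0 ⇒ exp(ΔT) = 0
  r1: exp(ℓ) + (1)·1 = 0 ⇒ exp(ℓ) = -1
Π_1 = ℓ^-1 · D

["0", "-1", "1", "0"]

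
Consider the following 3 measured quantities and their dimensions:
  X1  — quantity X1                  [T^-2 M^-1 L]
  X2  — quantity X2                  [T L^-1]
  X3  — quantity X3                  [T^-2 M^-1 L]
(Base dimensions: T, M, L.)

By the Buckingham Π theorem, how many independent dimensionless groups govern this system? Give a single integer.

Write exponents as rows T,M,L / cols X1,X2,X3:
  T: [-2  1 -2]
  M: [-1  0 -1]
  L: [ 1 -1  1]
RREF → pivots at {X1,X2} ⇒ r = 2
Π count = n − r = 3 − 2 = 1

1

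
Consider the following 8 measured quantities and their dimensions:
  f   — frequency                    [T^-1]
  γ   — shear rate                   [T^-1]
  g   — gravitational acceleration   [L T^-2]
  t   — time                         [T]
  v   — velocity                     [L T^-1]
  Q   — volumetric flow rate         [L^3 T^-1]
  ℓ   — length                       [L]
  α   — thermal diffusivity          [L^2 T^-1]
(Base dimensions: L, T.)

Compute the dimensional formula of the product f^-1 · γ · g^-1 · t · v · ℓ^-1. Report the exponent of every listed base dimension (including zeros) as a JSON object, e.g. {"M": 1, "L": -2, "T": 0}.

Exponent matrix [L,T] × [f,γ,g,t,v,Q,ℓ,α]:
  L: [ 0  0  1  0  1  3  1  2]
  T: [-1 -1 -2  1 -1 -1  0 -1]
  [L]: (-1)·0+(1)·0+(-1)·1+(1)·0+(1)·1+(-1)·1 = -1
  [T]: (-1)·-1+(1)·-1+(-1)·-2+(1)·1+(1)·-1+(-1)·0 = 2
⇒ L^-1 T^2

{"L": -1, "T": 2}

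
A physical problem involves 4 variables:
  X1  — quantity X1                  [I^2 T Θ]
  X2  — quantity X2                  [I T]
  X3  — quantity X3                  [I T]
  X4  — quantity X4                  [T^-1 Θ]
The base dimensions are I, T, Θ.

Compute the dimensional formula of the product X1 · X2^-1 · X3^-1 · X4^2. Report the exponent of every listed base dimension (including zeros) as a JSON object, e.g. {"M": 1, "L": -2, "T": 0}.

Exponent matrix [I,T,Θ] × [X1,X2,X3,X4]:
  I: [ 2  1  1  0]
  T: [ 1  1  1 -1]
  Θ: [ 1  0  0  1]
  [I]: (1)·2+(-1)·1+(-1)·1+(2)·0 = 0
  [T]: (1)·1+(-1)·1+(-1)·1+(2)·-1 = -3
  [Θ]: (1)·1+(-1)·0+(-1)·0+(2)·1 = 3
⇒ T^-3 Θ^3

{"I": 0, "T": -3, "Θ": 3}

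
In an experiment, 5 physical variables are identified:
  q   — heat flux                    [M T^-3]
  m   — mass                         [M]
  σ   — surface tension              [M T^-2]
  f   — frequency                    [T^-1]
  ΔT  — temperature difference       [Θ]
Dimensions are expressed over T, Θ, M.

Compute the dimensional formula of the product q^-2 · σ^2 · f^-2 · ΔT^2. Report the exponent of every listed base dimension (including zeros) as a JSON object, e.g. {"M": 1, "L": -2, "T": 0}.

Exponent matrix [T,Θ,M] × [q,m,σ,f,ΔT]:
  T: [-3  0 -2 -1  0]
  Θ: [ 0  0  0  0  1]
  M: [ 1  1  1  0  0]
  [T]: (-2)·-3+(2)·-2+(-2)·-1+(2)·0 = 4
  [Θ]: (-2)·0+(2)·0+(-2)·0+(2)·1 = 2
  [M]: (-2)·1+(2)·1+(-2)·0+(2)·0 = 0
⇒ T^4 Θ^2

{"T": 4, "Θ": 2, "M": 0}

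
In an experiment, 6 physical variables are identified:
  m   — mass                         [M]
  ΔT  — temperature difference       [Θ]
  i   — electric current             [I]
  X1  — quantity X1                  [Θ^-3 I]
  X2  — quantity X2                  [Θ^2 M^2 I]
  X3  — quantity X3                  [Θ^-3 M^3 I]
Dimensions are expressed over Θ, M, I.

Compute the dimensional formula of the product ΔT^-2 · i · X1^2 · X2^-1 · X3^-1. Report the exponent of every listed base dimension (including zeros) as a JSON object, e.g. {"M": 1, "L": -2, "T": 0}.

{"Θ": -7, "M": -5, "I": 1}

Dimensional matrix (Θ×M×I by m×ΔT×i×X1×X2×X3):
  Θ: [ 0  1  0 -3  2 -3]
  M: [ 1  0  0  0  2  3]
  I: [ 0  0  1  1  1  1]
  [Θ]: (-2)·1+(1)·0+(2)·-3+(-1)·2+(-1)·-3 = -7
  [M]: (-2)·0+(1)·0+(2)·0+(-1)·2+(-1)·3 = -5
  [I]: (-2)·0+(1)·1+(2)·1+(-1)·1+(-1)·1 = 1
⇒ Θ^-7 M^-5 I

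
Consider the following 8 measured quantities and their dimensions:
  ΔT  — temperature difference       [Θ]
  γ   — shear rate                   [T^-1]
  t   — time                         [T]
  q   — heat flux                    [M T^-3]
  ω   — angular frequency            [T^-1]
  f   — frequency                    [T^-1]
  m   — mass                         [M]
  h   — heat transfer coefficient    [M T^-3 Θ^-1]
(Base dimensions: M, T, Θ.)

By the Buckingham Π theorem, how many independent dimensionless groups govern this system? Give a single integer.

Exponent matrix [M,T,Θ] × [ΔT,γ,t,q,ω,f,m,h]:
  M: [ 0  0  0  1  0  0  1  1]
  T: [ 0 -1  1 -3 -1 -1  0 -3]
  Θ: [ 1  0  0  0  0  0  0 -1]
Row reduction gives pivot columns ΔT,γ,q; rank = 3
8 vars − rank 3 = 5 Π groups

5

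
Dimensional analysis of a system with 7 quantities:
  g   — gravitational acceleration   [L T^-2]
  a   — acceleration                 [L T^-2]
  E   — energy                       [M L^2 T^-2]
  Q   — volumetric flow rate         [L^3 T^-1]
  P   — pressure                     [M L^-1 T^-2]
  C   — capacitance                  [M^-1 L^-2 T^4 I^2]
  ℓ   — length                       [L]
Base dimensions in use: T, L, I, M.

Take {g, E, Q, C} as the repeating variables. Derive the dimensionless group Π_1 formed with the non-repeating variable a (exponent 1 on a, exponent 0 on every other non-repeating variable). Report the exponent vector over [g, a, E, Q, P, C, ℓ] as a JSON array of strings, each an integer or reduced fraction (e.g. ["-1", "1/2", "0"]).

["-1", "1", "0", "0", "0", "0", "0"]

Exponent matrix [T,L,I,M] × [g,a,E,Q,P,C,ℓ]:
  T: [-2 -2 -2 -1 -2  4  0]
  L: [ 1  1  2  3 -1 -2  1]
  I: [ 0  0  0  0  0  2  0]
  M: [ 0  0  1  0  1 -1  0]
Echelon form has 4 nonzero rows (pivots: g,E,Q,C)
Repeat: g,E,Q,C; free: a,P,ℓ
RREF:
  r0: [   1    1    0    0  3/5    0 -1/5]
  r1: [   0    0    1    0    1    0    0]
  r2: [   0    0    0    1 -6/5    0  2/5]
  r3: [   0    0    0    0    0    1    0]
Fix exponent of a at 1, P at 0, ℓ at 0; solve each RREF row for its pivot's exponent:
  r0: exp(g) + (1)·1 = 0 ⇒ exp(g) = -1
  r1: exp(E) + (0)·1 = 0 ⇒ exp(E) = 0
  r2: exp(Q) + (0)·1 = 0 ⇒ exp(Q) = 0
  r3: exp(C) + (0)·1 = 0 ⇒ exp(C) = 0
Π_1 = g^-1 · a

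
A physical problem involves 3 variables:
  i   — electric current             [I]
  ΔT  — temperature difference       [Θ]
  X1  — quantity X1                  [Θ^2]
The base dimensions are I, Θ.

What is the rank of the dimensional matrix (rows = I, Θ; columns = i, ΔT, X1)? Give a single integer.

2

Exponent matrix [I,Θ] × [i,ΔT,X1]:
  I: [ 1  0  0]
  Θ: [ 0  1  2]
Row reduction gives pivot columns i,ΔT; rank = 2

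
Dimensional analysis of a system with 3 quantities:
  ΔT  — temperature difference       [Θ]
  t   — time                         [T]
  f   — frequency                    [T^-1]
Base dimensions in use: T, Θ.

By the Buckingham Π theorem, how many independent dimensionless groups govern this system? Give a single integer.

1

Dimensional matrix (T×Θ by ΔT×t×f):
  T: [ 0  1 -1]
  Θ: [ 1  0  0]
Row reduction gives pivot columns ΔT,t; rank = 2
n=3, r=2 ⇒ 1 dimensionless group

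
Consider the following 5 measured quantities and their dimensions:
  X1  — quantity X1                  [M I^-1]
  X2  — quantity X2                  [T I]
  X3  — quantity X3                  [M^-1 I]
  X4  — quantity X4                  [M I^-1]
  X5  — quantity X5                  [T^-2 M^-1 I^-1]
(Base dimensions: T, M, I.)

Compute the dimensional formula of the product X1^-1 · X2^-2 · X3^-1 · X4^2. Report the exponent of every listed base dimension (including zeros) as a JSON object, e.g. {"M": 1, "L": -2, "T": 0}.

Exponent matrix [T,M,I] × [X1,X2,X3,X4,X5]:
  T: [ 0  1  0  0 -2]
  M: [ 1  0 -1  1 -1]
  I: [-1  1  1 -1 -1]
  [T]: (-1)·0+(-2)·1+(-1)·0+(2)·0 = -2
  [M]: (-1)·1+(-2)·0+(-1)·-1+(2)·1 = 2
  [I]: (-1)·-1+(-2)·1+(-1)·1+(2)·-1 = -4
⇒ T^-2 M^2 I^-4

{"T": -2, "M": 2, "I": -4}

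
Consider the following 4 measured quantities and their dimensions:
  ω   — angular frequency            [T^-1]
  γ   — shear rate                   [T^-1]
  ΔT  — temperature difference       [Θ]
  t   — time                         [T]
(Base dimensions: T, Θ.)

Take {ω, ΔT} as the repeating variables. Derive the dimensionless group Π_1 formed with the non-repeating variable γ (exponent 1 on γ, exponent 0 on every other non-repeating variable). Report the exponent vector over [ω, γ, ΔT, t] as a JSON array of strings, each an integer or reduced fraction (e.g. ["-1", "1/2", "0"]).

["-1", "1", "0", "0"]

Exponent matrix [T,Θ] × [ω,γ,ΔT,t]:
  T: [-1 -1  0  1]
  Θ: [ 0  0  1  0]
Row reduction gives pivot columns ω,ΔT; rank = 2
Repeat: ω,ΔT; free: γ,t
RREF:
  r0: [   1    1    0   -1]
  r1: [   0    0    1    0]
Fix exponent of γ at 1, t at 0; solve each RREF row for its pivot's exponent:
  r0: exp(ω) + (1)·1 = 0 ⇒ exp(ω) = -1
  r1: exp(ΔT) + (0)·1 = 0 ⇒ exp(ΔT) = 0
Π_1 = ω^-1 · γ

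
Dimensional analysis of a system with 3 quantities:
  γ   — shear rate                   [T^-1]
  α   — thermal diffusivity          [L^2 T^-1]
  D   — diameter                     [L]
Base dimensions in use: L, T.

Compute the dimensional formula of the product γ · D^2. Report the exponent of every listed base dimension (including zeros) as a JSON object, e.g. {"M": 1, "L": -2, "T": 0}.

Exponent matrix [L,T] × [γ,α,D]:
  L: [ 0  2  1]
  T: [-1 -1  0]
  [L]: (1)·0+(2)·1 = 2
  [T]: (1)·-1+(2)·0 = -1
⇒ L^2 T^-1

{"L": 2, "T": -1}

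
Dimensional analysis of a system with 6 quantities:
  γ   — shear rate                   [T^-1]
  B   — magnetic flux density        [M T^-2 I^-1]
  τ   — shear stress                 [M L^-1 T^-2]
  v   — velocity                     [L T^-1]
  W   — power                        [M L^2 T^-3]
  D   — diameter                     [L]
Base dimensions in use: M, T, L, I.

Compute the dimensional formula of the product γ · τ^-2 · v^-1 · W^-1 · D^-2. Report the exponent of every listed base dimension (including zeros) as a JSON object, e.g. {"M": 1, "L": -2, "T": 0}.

{"M": -3, "T": 7, "L": -3, "I": 0}

Write exponents as rows M,T,L,I / cols γ,B,τ,v,W,D:
  M: [ 0  1  1  0  1  0]
  T: [-1 -2 -2 -1 -3  0]
  L: [ 0  0 -1  1  2  1]
  I: [ 0 -1  0  0  0  0]
  [M]: (1)·0+(-2)·1+(-1)·0+(-1)·1+(-2)·0 = -3
  [T]: (1)·-1+(-2)·-2+(-1)·-1+(-1)·-3+(-2)·0 = 7
  [L]: (1)·0+(-2)·-1+(-1)·1+(-1)·2+(-2)·1 = -3
  [I]: (1)·0+(-2)·0+(-1)·0+(-1)·0+(-2)·0 = 0
⇒ M^-3 T^7 L^-3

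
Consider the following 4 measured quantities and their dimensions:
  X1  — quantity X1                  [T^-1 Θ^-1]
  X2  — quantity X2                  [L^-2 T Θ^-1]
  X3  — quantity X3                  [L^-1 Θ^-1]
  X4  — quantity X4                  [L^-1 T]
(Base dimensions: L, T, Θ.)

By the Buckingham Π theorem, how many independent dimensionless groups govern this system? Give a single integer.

2

Exponent matrix [L,T,Θ] × [X1,X2,X3,X4]:
  L: [ 0 -2 -1 -1]
  T: [-1  1  0  1]
  Θ: [-1 -1 -1  0]
RREF → pivots at {X1,X2} ⇒ r = 2
4 vars − rank 2 = 2 Π groups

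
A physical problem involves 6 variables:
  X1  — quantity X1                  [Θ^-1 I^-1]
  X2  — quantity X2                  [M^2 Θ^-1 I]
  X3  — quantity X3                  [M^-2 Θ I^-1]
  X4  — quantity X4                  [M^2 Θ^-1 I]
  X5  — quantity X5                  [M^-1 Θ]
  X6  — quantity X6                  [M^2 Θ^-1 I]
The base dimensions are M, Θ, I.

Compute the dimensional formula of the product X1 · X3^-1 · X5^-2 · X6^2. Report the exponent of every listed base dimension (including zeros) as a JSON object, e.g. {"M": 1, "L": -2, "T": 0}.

{"M": 8, "Θ": -6, "I": 2}

Dimensional matrix (M×Θ×I by X1×X2×X3×X4×X5×X6):
  M: [ 0  2 -2  2 -1  2]
  Θ: [-1 -1  1 -1  1 -1]
  I: [-1  1 -1  1  0  1]
  [M]: (1)·0+(-1)·-2+(-2)·-1+(2)·2 = 8
  [Θ]: (1)·-1+(-1)·1+(-2)·1+(2)·-1 = -6
  [I]: (1)·-1+(-1)·-1+(-2)·0+(2)·1 = 2
⇒ M^8 Θ^-6 I^2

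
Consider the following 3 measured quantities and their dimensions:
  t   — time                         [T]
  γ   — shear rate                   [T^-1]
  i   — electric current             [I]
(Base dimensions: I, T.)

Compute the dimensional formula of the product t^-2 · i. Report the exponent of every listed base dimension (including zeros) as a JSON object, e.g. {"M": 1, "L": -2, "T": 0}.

{"I": 1, "T": -2}

Exponent matrix [I,T] × [t,γ,i]:
  I: [ 0  0  1]
  T: [ 1 -1  0]
  [I]: (-2)·0+(1)·1 = 1
  [T]: (-2)·1+(1)·0 = -2
⇒ I T^-2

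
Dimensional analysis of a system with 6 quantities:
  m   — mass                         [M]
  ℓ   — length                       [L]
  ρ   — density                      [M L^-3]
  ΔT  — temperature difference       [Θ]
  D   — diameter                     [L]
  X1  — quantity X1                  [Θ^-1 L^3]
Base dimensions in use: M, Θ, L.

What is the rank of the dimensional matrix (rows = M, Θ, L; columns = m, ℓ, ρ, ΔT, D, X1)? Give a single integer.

3

Dimensional matrix (M×Θ×L by m×ℓ×ρ×ΔT×D×X1):
  M: [ 1  0  1  0  0  0]
  Θ: [ 0  0  0  1  0 -1]
  L: [ 0  1 -3  0  1  3]
Row reduction gives pivot columns m,ℓ,ΔT; rank = 3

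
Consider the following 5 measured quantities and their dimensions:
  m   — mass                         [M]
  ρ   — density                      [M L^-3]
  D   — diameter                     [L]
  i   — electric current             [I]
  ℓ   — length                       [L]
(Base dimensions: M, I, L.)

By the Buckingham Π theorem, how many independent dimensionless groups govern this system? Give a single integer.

Exponent matrix [M,I,L] × [m,ρ,D,i,ℓ]:
  M: [ 1  1  0  0  0]
  I: [ 0  0  0  1  0]
  L: [ 0 -3  1  0  1]
Echelon form has 3 nonzero rows (pivots: m,ρ,i)
5 vars − rank 3 = 2 Π groups

2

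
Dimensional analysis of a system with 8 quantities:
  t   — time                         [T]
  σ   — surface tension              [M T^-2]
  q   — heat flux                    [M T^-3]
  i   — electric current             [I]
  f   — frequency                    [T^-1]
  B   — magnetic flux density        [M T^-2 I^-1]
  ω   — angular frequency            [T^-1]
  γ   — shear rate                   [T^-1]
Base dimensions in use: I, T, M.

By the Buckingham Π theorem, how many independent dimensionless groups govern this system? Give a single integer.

Write exponents as rows I,T,M / cols t,σ,q,i,f,B,ω,γ:
  I: [ 0  0  0  1  0 -1  0  0]
  T: [ 1 -2 -3  0 -1 -2 -1 -1]
  M: [ 0  1  1  0  0  1  0  0]
Echelon form has 3 nonzero rows (pivots: t,σ,i)
Π count = n − r = 8 − 3 = 5

5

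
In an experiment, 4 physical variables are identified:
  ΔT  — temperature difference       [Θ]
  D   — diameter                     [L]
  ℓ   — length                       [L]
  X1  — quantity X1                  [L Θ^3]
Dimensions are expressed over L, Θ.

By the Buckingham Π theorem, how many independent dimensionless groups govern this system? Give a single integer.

2

Dimensional matrix (L×Θ by ΔT×D×ℓ×X1):
  L: [ 0  1  1  1]
  Θ: [ 1  0  0  3]
Echelon form has 2 nonzero rows (pivots: ΔT,D)
4 vars − rank 2 = 2 Π groups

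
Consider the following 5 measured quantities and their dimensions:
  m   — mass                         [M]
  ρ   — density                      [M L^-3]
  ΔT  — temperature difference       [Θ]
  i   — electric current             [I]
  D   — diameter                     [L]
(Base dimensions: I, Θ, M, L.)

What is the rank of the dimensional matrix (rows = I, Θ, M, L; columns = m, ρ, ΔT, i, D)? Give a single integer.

Exponent matrix [I,Θ,M,L] × [m,ρ,ΔT,i,D]:
  I: [ 0  0  0  1  0]
  Θ: [ 0  0  1  0  0]
  M: [ 1  1  0  0  0]
  L: [ 0 -3  0  0  1]
Row reduction gives pivot columns m,ρ,ΔT,i; rank = 4

4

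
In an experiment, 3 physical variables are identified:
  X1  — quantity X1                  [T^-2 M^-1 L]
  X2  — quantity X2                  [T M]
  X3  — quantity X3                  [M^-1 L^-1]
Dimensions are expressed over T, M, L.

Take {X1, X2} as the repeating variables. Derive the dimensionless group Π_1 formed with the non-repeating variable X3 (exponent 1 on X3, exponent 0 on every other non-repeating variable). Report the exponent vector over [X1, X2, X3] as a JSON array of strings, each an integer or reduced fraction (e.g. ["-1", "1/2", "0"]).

Dimensional matrix (T×M×L by X1×X2×X3):
  T: [-2  1  0]
  M: [-1  1 -1]
  L: [ 1  0 -1]
Row reduction gives pivot columns X1,X2; rank = 2
Pivot set = {X1,X2}, free = {X3}
RREF:
  r0: [   1    0   -1]
  r1: [   0    1   -2]
  r2: [   0    0    0]
Fix exponent of X3 at 1; solve each RREF row for its pivot's exponent:
  r0: exp(X1) + (-1)·1 = 0 ⇒ exp(X1) = 1
  r1: exp(X2) + (-2)·1 = 0 ⇒ exp(X2) = 2
Π_1 = X1 · X2^2 · X3

["1", "2", "1"]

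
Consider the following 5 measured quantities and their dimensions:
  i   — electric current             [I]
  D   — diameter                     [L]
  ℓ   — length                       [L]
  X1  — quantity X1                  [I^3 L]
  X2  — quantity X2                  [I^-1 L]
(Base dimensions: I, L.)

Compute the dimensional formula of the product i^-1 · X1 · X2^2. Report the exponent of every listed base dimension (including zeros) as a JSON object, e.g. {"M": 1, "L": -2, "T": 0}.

Write exponents as rows I,L / cols i,D,ℓ,X1,X2:
  I: [ 1  0  0  3 -1]
  L: [ 0  1  1  1  1]
  [I]: (-1)·1+(1)·3+(2)·-1 = 0
  [L]: (-1)·0+(1)·1+(2)·1 = 3
⇒ L^3

{"I": 0, "L": 3}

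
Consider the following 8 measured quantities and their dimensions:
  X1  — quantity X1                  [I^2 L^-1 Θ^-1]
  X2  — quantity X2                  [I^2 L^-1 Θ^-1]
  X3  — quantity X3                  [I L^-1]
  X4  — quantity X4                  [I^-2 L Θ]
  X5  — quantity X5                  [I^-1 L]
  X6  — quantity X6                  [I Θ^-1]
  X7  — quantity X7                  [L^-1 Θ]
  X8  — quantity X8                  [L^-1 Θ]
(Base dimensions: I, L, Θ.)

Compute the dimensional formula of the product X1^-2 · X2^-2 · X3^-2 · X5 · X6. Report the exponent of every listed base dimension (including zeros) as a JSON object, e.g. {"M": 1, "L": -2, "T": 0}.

{"I": -10, "L": 7, "Θ": 3}

Exponent matrix [I,L,Θ] × [X1,X2,X3,X4,X5,X6,X7,X8]:
  I: [ 2  2  1 -2 -1  1  0  0]
  L: [-1 -1 -1  1  1  0 -1 -1]
  Θ: [-1 -1  0  1  0 -1  1  1]
  [I]: (-2)·2+(-2)·2+(-2)·1+(1)·-1+(1)·1 = -10
  [L]: (-2)·-1+(-2)·-1+(-2)·-1+(1)·1+(1)·0 = 7
  [Θ]: (-2)·-1+(-2)·-1+(-2)·0+(1)·0+(1)·-1 = 3
⇒ I^-10 L^7 Θ^3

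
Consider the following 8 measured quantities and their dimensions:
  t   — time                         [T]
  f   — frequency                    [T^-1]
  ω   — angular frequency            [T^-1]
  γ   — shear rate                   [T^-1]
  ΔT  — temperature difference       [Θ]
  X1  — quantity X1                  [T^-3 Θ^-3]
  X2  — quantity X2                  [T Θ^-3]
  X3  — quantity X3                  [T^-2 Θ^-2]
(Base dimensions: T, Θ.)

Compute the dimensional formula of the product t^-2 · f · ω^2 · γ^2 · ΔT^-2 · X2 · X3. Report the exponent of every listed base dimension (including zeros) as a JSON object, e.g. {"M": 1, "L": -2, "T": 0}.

Write exponents as rows T,Θ / cols t,f,ω,γ,ΔT,X1,X2,X3:
  T: [ 1 -1 -1 -1  0 -3  1 -2]
  Θ: [ 0  0  0  0  1 -3 -3 -2]
  [T]: (-2)·1+(1)·-1+(2)·-1+(2)·-1+(-2)·0+(1)·1+(1)·-2 = -8
  [Θ]: (-2)·0+(1)·0+(2)·0+(2)·0+(-2)·1+(1)·-3+(1)·-2 = -7
⇒ T^-8 Θ^-7

{"T": -8, "Θ": -7}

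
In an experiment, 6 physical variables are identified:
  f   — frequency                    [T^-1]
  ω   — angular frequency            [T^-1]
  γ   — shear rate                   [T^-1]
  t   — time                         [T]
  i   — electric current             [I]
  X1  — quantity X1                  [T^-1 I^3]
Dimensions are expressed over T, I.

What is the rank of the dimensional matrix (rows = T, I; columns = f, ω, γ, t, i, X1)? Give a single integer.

Write exponents as rows T,I / cols f,ω,γ,t,i,X1:
  T: [-1 -1 -1  1  0 -1]
  I: [ 0  0  0  0  1  3]
Row reduction gives pivot columns f,i; rank = 2

2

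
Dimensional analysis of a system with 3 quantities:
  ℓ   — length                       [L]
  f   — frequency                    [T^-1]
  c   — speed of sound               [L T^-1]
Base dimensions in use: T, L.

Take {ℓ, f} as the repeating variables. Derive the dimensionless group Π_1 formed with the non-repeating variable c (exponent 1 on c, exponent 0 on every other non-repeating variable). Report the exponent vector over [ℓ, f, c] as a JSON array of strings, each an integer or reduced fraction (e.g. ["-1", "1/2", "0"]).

["-1", "-1", "1"]

Dimensional matrix (T×L by ℓ×f×c):
  T: [ 0 -1 -1]
  L: [ 1  0  1]
Row reduction gives pivot columns ℓ,f; rank = 2
Repeat: ℓ,f; free: c
RREF:
  r0: [   1    0    1]
  r1: [   0    1    1]
Fix exponent of c at 1; solve each RREF row for its pivot's exponent:
  r0: exp(ℓ) + (1)·1 = 0 ⇒ exp(ℓ) = -1
  r1: exp(f) + (1)·1 = 0 ⇒ exp(f) = -1
Π_1 = ℓ^-1 · f^-1 · c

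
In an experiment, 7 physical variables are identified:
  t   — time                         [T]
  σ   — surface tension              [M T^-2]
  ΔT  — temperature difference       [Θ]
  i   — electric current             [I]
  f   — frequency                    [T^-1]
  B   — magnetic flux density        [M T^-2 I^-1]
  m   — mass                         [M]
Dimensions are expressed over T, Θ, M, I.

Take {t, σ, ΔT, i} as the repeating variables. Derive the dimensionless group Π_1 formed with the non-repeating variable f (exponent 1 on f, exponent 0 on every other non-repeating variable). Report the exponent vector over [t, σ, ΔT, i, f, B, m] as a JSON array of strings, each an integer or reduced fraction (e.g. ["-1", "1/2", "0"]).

Exponent matrix [T,Θ,M,I] × [t,σ,ΔT,i,f,B,m]:
  T: [ 1 -2  0  0 -1 -2  0]
  Θ: [ 0  0  1  0  0  0  0]
  M: [ 0  1  0  0  0  1  1]
  I: [ 0  0  0  1  0 -1  0]
RREF → pivots at {t,σ,ΔT,i} ⇒ r = 4
Pivot set = {t,σ,ΔT,i}, free = {f,B,m}
RREF:
  r0: [   1    0    0    0   -1    0    2]
  r1: [   0    1    0    0    0    1    1]
  r2: [   0    0    1    0    0    0    0]
  r3: [   0    0    0    1    0   -1    0]
Fix exponent of f at 1, B at 0, m at 0; solve each RREF row for its pivot's exponent:
  r0: exp(t) + (-1)·1 = 0 ⇒ exp(t) = 1
  r1: exp(σ) + (0)·1 = 0 ⇒ exp(σ) = 0
  r2: exp(ΔT) + (0)·1 = 0 ⇒ exp(ΔT) = 0
  r3: exp(i) + (0)·1 = 0 ⇒ exp(i) = 0
Π_1 = t · f

["1", "0", "0", "0", "1", "0", "0"]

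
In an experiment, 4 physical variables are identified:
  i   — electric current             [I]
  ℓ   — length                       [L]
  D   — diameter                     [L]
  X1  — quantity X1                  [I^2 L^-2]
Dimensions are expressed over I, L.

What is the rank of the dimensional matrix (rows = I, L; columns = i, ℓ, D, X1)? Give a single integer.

Dimensional matrix (I×L by i×ℓ×D×X1):
  I: [ 1  0  0  2]
  L: [ 0  1  1 -2]
RREF → pivots at {i,ℓ} ⇒ r = 2

2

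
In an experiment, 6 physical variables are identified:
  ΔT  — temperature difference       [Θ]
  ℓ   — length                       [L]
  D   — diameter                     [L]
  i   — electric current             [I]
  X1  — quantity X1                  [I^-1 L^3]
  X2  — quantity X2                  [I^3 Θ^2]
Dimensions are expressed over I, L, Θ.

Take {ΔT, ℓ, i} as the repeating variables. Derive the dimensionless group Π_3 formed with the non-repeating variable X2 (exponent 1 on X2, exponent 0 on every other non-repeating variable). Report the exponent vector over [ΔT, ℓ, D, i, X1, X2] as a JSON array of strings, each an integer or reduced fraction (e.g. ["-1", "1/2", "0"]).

Write exponents as rows I,L,Θ / cols ΔT,ℓ,D,i,X1,X2:
  I: [ 0  0  0  1 -1  3]
  L: [ 0  1  1  0  3  0]
  Θ: [ 1  0  0  0  0  2]
Echelon form has 3 nonzero rows (pivots: ΔT,ℓ,i)
Repeat: ΔT,ℓ,i; free: D,X1,X2
RREF:
  r0: [   1    0    0    0    0    2]
  r1: [   0    1    1    0    3    0]
  r2: [   0    0    0    1   -1    3]
Fix exponent of X2 at 1, D at 0, X1 at 0; solve each RREF row for its pivot's exponent:
  r0: exp(ΔT) + (2)·1 = 0 ⇒ exp(ΔT) = -2
  r1: exp(ℓ) + (0)·1 = 0 ⇒ exp(ℓ) = 0
  r2: exp(i) + (3)·1 = 0 ⇒ exp(i) = -3
Π_3 = ΔT^-2 · i^-3 · X2

["-2", "0", "0", "-3", "0", "1"]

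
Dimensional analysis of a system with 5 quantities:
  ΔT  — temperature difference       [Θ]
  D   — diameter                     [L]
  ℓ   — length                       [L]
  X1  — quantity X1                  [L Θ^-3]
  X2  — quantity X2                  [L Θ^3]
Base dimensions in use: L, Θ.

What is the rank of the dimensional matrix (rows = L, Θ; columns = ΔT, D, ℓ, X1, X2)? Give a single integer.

2

Write exponents as rows L,Θ / cols ΔT,D,ℓ,X1,X2:
  L: [ 0  1  1  1  1]
  Θ: [ 1  0  0 -3  3]
RREF → pivots at {ΔT,D} ⇒ r = 2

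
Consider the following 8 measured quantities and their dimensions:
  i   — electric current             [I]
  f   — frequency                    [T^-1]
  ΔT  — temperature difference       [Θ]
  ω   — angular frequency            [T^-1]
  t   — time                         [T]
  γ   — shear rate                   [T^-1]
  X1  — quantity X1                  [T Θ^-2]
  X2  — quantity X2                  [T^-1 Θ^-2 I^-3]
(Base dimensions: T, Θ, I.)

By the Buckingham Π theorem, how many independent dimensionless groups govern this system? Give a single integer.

Exponent matrix [T,Θ,I] × [i,f,ΔT,ω,t,γ,X1,X2]:
  T: [ 0 -1  0 -1  1 -1  1 -1]
  Θ: [ 0  0  1  0  0  0 -2 -2]
  I: [ 1  0  0  0  0  0  0 -3]
RREF → pivots at {i,f,ΔT} ⇒ r = 3
8 vars − rank 3 = 5 Π groups

5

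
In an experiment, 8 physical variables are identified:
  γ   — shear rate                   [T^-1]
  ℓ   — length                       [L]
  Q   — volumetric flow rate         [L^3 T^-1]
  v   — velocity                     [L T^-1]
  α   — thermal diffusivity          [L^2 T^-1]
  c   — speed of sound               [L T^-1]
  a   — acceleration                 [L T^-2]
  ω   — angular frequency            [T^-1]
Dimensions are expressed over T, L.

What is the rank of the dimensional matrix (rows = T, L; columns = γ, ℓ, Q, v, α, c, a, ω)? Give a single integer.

Dimensional matrix (T×L by γ×ℓ×Q×v×α×c×a×ω):
  T: [-1  0 -1 -1 -1 -1 -2 -1]
  L: [ 0  1  3  1  2  1  1  0]
Echelon form has 2 nonzero rows (pivots: γ,ℓ)

2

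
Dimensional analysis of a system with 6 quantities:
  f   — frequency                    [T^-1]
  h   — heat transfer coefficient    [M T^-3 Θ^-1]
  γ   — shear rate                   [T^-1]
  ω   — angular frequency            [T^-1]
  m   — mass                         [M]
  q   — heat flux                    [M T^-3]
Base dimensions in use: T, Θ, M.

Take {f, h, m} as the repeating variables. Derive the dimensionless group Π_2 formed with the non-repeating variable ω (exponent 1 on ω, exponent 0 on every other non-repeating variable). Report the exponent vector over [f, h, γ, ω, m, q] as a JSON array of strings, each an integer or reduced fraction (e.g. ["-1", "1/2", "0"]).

Write exponents as rows T,Θ,M / cols f,h,γ,ω,m,q:
  T: [-1 -3 -1 -1  0 -3]
  Θ: [ 0 -1  0  0  0  0]
  M: [ 0  1  0  0  1  1]
Row reduction gives pivot columns f,h,m; rank = 3
Repeat: f,h,m; free: γ,ω,q
RREF:
  r0: [   1    0    1    1    0    3]
  r1: [   0    1    0    0    0    0]
  r2: [   0    0    0    0    1    1]
Fix exponent of ω at 1, γ at 0, q at 0; solve each RREF row for its pivot's exponent:
  r0: exp(f) + (1)·1 = 0 ⇒ exp(f) = -1
  r1: exp(h) + (0)·1 = 0 ⇒ exp(h) = 0
  r2: exp(m) + (0)·1 = 0 ⇒ exp(m) = 0
Π_2 = f^-1 · ω

["-1", "0", "0", "1", "0", "0"]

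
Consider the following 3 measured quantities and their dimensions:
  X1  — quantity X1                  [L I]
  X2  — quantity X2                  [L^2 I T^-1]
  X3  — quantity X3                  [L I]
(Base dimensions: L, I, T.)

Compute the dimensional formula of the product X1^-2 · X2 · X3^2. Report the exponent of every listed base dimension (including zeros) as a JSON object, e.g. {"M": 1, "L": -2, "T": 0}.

Dimensional matrix (L×I×T by X1×X2×X3):
  L: [ 1  2  1]
  I: [ 1  1  1]
  T: [ 0 -1  0]
  [L]: (-2)·1+(1)·2+(2)·1 = 2
  [I]: (-2)·1+(1)·1+(2)·1 = 1
  [T]: (-2)·0+(1)·-1+(2)·0 = -1
⇒ L^2 I T^-1

{"L": 2, "I": 1, "T": -1}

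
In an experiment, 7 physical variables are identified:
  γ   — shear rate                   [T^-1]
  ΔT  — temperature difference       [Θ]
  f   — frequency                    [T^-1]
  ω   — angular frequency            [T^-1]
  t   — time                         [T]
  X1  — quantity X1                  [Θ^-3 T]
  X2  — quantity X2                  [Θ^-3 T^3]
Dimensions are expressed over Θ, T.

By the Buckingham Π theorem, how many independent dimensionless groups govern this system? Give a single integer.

Exponent matrix [Θ,T] × [γ,ΔT,f,ω,t,X1,X2]:
  Θ: [ 0  1  0  0  0 -3 -3]
  T: [-1  0 -1 -1  1  1  3]
Row reduction gives pivot columns γ,ΔT; rank = 2
n=7, r=2 ⇒ 5 dimensionless groups

5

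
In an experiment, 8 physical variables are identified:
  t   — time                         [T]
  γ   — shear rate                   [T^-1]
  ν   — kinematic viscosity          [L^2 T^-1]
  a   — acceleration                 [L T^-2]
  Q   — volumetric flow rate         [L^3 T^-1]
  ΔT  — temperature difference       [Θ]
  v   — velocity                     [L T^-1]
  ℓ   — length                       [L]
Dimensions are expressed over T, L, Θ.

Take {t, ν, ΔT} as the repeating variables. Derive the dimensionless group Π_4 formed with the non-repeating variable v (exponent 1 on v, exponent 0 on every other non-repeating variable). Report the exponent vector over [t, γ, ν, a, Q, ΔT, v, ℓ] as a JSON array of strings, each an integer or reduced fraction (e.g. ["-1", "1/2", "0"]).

["1/2", "0", "-1/2", "0", "0", "0", "1", "0"]

Dimensional matrix (T×L×Θ by t×γ×ν×a×Q×ΔT×v×ℓ):
  T: [ 1 -1 -1 -2 -1  0 -1  0]
  L: [ 0  0  2  1  3  0  1  1]
  Θ: [ 0  0  0  0  0  1  0  0]
RREF → pivots at {t,ν,ΔT} ⇒ r = 3
Pivot set = {t,ν,ΔT}, free = {γ,a,Q,v,ℓ}
RREF:
  r0: [   1   -1    0 -3/2  1/2    0 -1/2  1/2]
  r1: [   0    0    1  1/2  3/2    0  1/2  1/2]
  r2: [   0    0    0    0    0    1    0    0]
Fix exponent of v at 1, γ at 0, a at 0, Q at 0, ℓ at 0; solve each RREF row for its pivot's exponent:
  r0: exp(t) + (-1/2)·1 = 0 ⇒ exp(t) = 1/2
  r1: exp(ν) + (1/2)·1 = 0 ⇒ exp(ν) = -1/2
  r2: exp(ΔT) + (0)·1 = 0 ⇒ exp(ΔT) = 0
Π_4 = t^(1/2) · ν^(-1/2) · v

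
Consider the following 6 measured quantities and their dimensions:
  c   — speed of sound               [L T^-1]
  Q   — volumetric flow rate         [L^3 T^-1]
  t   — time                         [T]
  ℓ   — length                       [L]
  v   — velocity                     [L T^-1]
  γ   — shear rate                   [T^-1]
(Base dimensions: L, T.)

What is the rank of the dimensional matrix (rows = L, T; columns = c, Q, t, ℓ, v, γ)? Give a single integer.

2

Exponent matrix [L,T] × [c,Q,t,ℓ,v,γ]:
  L: [ 1  3  0  1  1  0]
  T: [-1 -1  1  0 -1 -1]
Row reduction gives pivot columns c,Q; rank = 2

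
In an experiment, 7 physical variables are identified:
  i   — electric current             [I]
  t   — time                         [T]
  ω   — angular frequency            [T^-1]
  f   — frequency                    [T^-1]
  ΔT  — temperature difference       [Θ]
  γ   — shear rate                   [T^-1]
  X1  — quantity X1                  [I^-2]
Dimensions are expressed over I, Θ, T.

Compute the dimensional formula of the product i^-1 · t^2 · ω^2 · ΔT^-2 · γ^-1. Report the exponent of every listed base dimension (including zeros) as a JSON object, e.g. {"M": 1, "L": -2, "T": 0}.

{"I": -1, "Θ": -2, "T": 1}

Write exponents as rows I,Θ,T / cols i,t,ω,f,ΔT,γ,X1:
  I: [ 1  0  0  0  0  0 -2]
  Θ: [ 0  0  0  0  1  0  0]
  T: [ 0  1 -1 -1  0 -1  0]
  [I]: (-1)·1+(2)·0+(2)·0+(-2)·0+(-1)·0 = -1
  [Θ]: (-1)·0+(2)·0+(2)·0+(-2)·1+(-1)·0 = -2
  [T]: (-1)·0+(2)·1+(2)·-1+(-2)·0+(-1)·-1 = 1
⇒ I^-1 Θ^-2 T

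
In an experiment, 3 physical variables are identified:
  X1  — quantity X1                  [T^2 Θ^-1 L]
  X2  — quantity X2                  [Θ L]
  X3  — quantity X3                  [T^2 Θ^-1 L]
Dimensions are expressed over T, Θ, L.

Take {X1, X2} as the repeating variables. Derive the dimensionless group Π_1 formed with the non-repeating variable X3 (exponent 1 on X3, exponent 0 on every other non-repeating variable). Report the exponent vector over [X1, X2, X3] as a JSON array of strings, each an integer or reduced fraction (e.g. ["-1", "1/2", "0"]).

Write exponents as rows T,Θ,L / cols X1,X2,X3:
  T: [ 2  0  2]
  Θ: [-1  1 -1]
  L: [ 1  1  1]
RREF → pivots at {X1,X2} ⇒ r = 2
Repeat: X1,X2; free: X3
RREF:
  r0: [   1    0    1]
  r1: [   0    1    0]
  r2: [   0    0    0]
Fix exponent of X3 at 1; solve each RREF row for its pivot's exponent:
  r0: exp(X1) + (1)·1 = 0 ⇒ exp(X1) = -1
  r1: exp(X2) + (0)·1 = 0 ⇒ exp(X2) = 0
Π_1 = X1^-1 · X3

["-1", "0", "1"]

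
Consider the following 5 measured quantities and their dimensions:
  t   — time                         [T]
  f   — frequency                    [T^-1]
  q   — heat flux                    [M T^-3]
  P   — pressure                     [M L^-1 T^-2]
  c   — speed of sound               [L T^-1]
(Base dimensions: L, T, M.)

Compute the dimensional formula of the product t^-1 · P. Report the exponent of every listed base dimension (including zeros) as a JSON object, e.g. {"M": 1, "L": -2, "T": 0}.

{"L": -1, "T": -3, "M": 1}

Exponent matrix [L,T,M] × [t,f,q,P,c]:
  L: [ 0  0  0 -1  1]
  T: [ 1 -1 -3 -2 -1]
  M: [ 0  0  1  1  0]
  [L]: (-1)·0+(1)·-1 = -1
  [T]: (-1)·1+(1)·-2 = -3
  [M]: (-1)·0+(1)·1 = 1
⇒ L^-1 T^-3 M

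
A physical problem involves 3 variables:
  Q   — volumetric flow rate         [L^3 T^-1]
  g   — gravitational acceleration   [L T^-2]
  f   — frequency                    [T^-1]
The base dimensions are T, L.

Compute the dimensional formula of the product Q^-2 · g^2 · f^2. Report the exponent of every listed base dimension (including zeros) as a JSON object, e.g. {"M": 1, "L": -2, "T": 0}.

Write exponents as rows T,L / cols Q,g,f:
  T: [-1 -2 -1]
  L: [ 3  1  0]
  [T]: (-2)·-1+(2)·-2+(2)·-1 = -4
  [L]: (-2)·3+(2)·1+(2)·0 = -4
⇒ T^-4 L^-4

{"T": -4, "L": -4}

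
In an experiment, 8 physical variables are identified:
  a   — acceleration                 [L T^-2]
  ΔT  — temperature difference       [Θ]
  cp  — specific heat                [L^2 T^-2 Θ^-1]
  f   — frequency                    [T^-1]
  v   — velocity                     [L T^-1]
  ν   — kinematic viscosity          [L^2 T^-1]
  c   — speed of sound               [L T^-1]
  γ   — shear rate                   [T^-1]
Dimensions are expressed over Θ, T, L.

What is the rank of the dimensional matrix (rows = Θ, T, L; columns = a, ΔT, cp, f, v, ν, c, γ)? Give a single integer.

Dimensional matrix (Θ×T×L by a×ΔT×cp×f×v×ν×c×γ):
  Θ: [ 0  1 -1  0  0  0  0  0]
  T: [-2  0 -2 -1 -1 -1 -1 -1]
  L: [ 1  0  2  0  1  2  1  0]
RREF → pivots at {a,ΔT,cp} ⇒ r = 3

3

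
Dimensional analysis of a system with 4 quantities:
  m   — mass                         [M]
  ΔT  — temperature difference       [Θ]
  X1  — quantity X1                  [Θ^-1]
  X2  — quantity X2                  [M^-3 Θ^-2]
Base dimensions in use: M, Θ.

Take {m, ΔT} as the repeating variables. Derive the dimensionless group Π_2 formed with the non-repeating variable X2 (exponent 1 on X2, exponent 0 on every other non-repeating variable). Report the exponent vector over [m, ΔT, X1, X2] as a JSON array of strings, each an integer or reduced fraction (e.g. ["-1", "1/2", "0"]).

["3", "2", "0", "1"]

Write exponents as rows M,Θ / cols m,ΔT,X1,X2:
  M: [ 1  0  0 -3]
  Θ: [ 0  1 -1 -2]
Row reduction gives pivot columns m,ΔT; rank = 2
Pivot set = {m,ΔT}, free = {X1,X2}
RREF:
  r0: [   1    0    0   -3]
  r1: [   0    1   -1   -2]
Fix exponent of X2 at 1, X1 at 0; solve each RREF row for its pivot's exponent:
  r0: exp(m) + (-3)·1 = 0 ⇒ exp(m) = 3
  r1: exp(ΔT) + (-2)·1 = 0 ⇒ exp(ΔT) = 2
Π_2 = m^3 · ΔT^2 · X2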